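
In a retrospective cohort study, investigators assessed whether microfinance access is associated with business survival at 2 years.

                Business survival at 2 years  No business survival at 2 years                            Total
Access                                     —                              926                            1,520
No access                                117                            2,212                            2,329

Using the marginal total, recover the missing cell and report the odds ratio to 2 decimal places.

The missing cell is in the exposed row: 1520 − 926 = 594.
So a = 594, b = 926, c = 117, d = 2212.
OR = (a·d)/(b·c) = (594 × 2212) / (926 × 117) = 1313928 / 108342 = 12.12760

12.13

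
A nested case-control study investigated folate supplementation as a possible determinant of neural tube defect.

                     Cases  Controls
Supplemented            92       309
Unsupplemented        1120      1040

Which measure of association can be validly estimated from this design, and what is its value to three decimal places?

0.276

Cells: a = 92, b = 309, c = 1120, d = 1040.
This is a nested case-control study: participants were sampled on outcome status, so risks in the source population cannot be estimated directly — relative risk is not valid here. The odds ratio is the appropriate measure.
OR = (a·d)/(b·c) = (92 × 1040) / (309 × 1120) = 95680 / 346080 = 0.27647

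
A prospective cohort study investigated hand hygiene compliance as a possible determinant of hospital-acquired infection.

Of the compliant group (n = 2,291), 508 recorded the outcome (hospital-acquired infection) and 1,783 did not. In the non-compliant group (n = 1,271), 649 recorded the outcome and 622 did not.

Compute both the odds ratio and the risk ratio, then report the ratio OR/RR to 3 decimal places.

0.629

From the description: a = 508, b = 1783, c = 649, d = 622.
OR = (508·622)/(1783·649) = 315976/1157167 = 0.27306
Risk in exposed = 508/2291 = 0.22174; risk in unexposed = 649/1271 = 0.51062; RR = 0.43425
OR/RR = 0.27306 / 0.43425 = 0.62881
The outcome is not rare, so the OR lies further from 1 than the RR.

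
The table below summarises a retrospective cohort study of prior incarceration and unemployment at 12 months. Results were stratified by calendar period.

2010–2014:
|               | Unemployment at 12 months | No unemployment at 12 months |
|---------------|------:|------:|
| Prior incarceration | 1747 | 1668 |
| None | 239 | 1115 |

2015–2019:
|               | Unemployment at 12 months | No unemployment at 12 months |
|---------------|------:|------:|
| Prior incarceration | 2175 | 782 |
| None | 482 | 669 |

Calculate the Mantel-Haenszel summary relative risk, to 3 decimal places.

RR_MH = Σ(aᵢ·n₀ᵢ/nᵢ) / Σ(cᵢ·n₁ᵢ/nᵢ), with n₁ᵢ = aᵢ+bᵢ (exposed), n₀ᵢ = cᵢ+dᵢ (unexposed), nᵢ = n₁ᵢ+n₀ᵢ.
Stratum 1 (2010–2014): n₁ = 3415, n₀ = 1354, n = 4769; a·n₀/n = 1747·1354/4769 = 496.0029; c·n₁/n = 239·3415/4769 = 171.1438
Stratum 2 (2015–2019): n₁ = 2957, n₀ = 1151, n = 4108; a·n₀/n = 2175·1151/4108 = 609.4024; c·n₁/n = 482·2957/4108 = 346.9508
RR_MH = (496.0029 + 609.4024) / (171.1438 + 346.9508) = 1105.4053 / 518.0947 = 2.13360

2.134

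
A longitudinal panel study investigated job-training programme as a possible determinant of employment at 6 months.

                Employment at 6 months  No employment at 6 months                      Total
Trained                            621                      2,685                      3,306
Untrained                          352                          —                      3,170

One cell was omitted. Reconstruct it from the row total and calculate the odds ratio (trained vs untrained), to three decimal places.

The missing cell is in the unexposed row: 3170 − 352 = 2818.
So a = 621, b = 2685, c = 352, d = 2818.
OR = (a·d)/(b·c) = (621 × 2818) / (2685 × 352) = 1749978 / 945120 = 1.85159

1.852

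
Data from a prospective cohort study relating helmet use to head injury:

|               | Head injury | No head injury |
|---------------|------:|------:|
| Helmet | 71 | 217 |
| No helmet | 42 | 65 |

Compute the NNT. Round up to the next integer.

Risk in treated group = 71/288 = 0.24653; risk in control = 42/107 = 0.39252.
Absolute risk reduction = 0.39252 − 0.24653 = 0.14600
NNT = 1 / ARR = 1 / 0.14600 = 6.850 → round up → 7

7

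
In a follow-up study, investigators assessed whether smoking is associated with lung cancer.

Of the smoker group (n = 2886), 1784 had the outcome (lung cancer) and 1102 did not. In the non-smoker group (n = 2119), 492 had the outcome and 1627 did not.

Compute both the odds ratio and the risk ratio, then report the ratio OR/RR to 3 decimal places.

2.011

From the description: a = 1784, b = 1102, c = 492, d = 1627.
OR = (1784·1627)/(1102·492) = 2902568/542184 = 5.35347
Risk in exposed = 1784/2886 = 0.61816; risk in unexposed = 492/2119 = 0.23218; RR = 2.66235
OR/RR = 5.35347 / 2.66235 = 2.01081
The outcome is not rare, so the OR lies further from 1 than the RR.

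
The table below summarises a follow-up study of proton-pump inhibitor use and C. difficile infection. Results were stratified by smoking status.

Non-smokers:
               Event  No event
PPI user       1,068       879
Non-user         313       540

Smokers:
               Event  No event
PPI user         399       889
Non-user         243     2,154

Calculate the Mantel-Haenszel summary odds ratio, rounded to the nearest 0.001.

2.800

OR_MH = Σ(aᵢdᵢ/nᵢ) / Σ(bᵢcᵢ/nᵢ), where nᵢ is the stratum total.
Stratum 1 (Non-smokers): n = 2800; a·d/n = 1068·540/2800 = 205.9714; b·c/n = 879·313/2800 = 98.2596
Stratum 2 (Smokers): n = 3685; a·d/n = 399·2154/3685 = 233.2282; b·c/n = 889·243/3685 = 58.6233
OR_MH = (205.9714 + 233.2282) / (98.2596 + 58.6233) = 439.1997 / 156.8830 = 2.79954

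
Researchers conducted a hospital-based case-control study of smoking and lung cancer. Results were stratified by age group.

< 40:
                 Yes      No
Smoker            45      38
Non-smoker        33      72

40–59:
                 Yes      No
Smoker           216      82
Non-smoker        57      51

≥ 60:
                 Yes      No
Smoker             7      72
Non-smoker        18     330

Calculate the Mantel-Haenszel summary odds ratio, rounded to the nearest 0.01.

OR_MH = Σ(aᵢdᵢ/nᵢ) / Σ(bᵢcᵢ/nᵢ), where nᵢ is the stratum total.
Stratum 1 (< 40): n = 188; a·d/n = 45·72/188 = 17.2340; b·c/n = 38·33/188 = 6.6702
Stratum 2 (40–59): n = 406; a·d/n = 216·51/406 = 27.1330; b·c/n = 82·57/406 = 11.5123
Stratum 3 (≥ 60): n = 427; a·d/n = 7·330/427 = 5.4098; b·c/n = 72·18/427 = 3.0351
OR_MH = (17.2340 + 27.1330 + 5.4098) / (6.6702 + 11.5123 + 3.0351) = 49.7769 / 21.2177 = 2.34601

2.35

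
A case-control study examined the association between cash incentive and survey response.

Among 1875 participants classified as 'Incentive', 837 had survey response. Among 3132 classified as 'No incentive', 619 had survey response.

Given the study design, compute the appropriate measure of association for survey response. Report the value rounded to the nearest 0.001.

3.274

From the description: a = 837, b = 1038, c = 619, d = 2513.
This is a case-control study: participants were sampled on outcome status, so risks in the source population cannot be estimated directly — relative risk is not valid here. The odds ratio is the appropriate measure.
OR = (a·d)/(b·c) = (837 × 2513) / (1038 × 619) = 2103381 / 642522 = 3.27363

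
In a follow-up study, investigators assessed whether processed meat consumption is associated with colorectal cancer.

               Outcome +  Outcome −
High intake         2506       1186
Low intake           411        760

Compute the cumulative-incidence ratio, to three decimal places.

Cells: a = 2506, b = 1186, c = 411, d = 760.
Risk in exposed = 2506/3692 = 0.67876; risk in unexposed = 411/1171 = 0.35098.
RR = 0.67876 / 0.35098 = 1.93390
The risk among the exposed is 1.93 times that among the unexposed.

1.934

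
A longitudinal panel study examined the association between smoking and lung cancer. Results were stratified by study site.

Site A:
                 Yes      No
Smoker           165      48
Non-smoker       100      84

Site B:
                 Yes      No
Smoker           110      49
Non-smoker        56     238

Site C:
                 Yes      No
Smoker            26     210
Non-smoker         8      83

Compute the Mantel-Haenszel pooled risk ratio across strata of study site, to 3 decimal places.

RR_MH = Σ(aᵢ·n₀ᵢ/nᵢ) / Σ(cᵢ·n₁ᵢ/nᵢ), with n₁ᵢ = aᵢ+bᵢ (exposed), n₀ᵢ = cᵢ+dᵢ (unexposed), nᵢ = n₁ᵢ+n₀ᵢ.
Stratum 1 (Site A): n₁ = 213, n₀ = 184, n = 397; a·n₀/n = 165·184/397 = 76.4736; c·n₁/n = 100·213/397 = 53.6524
Stratum 2 (Site B): n₁ = 159, n₀ = 294, n = 453; a·n₀/n = 110·294/453 = 71.3907; c·n₁/n = 56·159/453 = 19.6556
Stratum 3 (Site C): n₁ = 236, n₀ = 91, n = 327; a·n₀/n = 26·91/327 = 7.2355; c·n₁/n = 8·236/327 = 5.7737
RR_MH = (76.4736 + 71.3907 + 7.2355) / (53.6524 + 19.6556 + 5.7737) = 155.0998 / 79.0817 = 1.96126

1.961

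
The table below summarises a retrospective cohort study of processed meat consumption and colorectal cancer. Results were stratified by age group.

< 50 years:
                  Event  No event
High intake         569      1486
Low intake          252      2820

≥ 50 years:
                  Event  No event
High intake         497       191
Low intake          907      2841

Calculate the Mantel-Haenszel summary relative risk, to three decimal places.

RR_MH = Σ(aᵢ·n₀ᵢ/nᵢ) / Σ(cᵢ·n₁ᵢ/nᵢ), with n₁ᵢ = aᵢ+bᵢ (exposed), n₀ᵢ = cᵢ+dᵢ (unexposed), nᵢ = n₁ᵢ+n₀ᵢ.
Stratum 1 (< 50 years): n₁ = 2055, n₀ = 3072, n = 5127; a·n₀/n = 569·3072/5127 = 340.9339; c·n₁/n = 252·2055/5127 = 101.0064
Stratum 2 (≥ 50 years): n₁ = 688, n₀ = 3748, n = 4436; a·n₀/n = 497·3748/4436 = 419.9179; c·n₁/n = 907·688/4436 = 140.6709
RR_MH = (340.9339 + 419.9179) / (101.0064 + 140.6709) = 760.8518 / 241.6773 = 3.14821

3.148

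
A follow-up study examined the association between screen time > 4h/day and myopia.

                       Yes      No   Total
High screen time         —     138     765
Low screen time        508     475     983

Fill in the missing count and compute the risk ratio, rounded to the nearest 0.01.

1.59

The missing cell is in the exposed row: 765 − 138 = 627.
So a = 627, b = 138, c = 508, d = 475.
RR = [a/(a+b)] / [c/(c+d)] = (627/765) / (508/983) = 0.81961/0.51679 = 1.58597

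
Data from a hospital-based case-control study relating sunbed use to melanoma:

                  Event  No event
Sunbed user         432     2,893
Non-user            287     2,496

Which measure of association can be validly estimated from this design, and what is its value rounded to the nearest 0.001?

1.299

Cells: a = 432, b = 2893, c = 287, d = 2496.
This is a hospital-based case-control study: participants were sampled on outcome status, so risks in the source population cannot be estimated directly — relative risk is not valid here. The odds ratio is the appropriate measure.
OR = (a·d)/(b·c) = (432 × 2496) / (2893 × 287) = 1078272 / 830291 = 1.29867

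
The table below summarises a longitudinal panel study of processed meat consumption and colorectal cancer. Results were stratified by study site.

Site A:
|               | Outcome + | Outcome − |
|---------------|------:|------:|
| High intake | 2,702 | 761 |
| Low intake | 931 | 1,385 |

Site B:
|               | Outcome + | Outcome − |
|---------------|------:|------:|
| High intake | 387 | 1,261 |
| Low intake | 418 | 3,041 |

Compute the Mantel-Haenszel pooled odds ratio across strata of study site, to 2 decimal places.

3.89

OR_MH = Σ(aᵢdᵢ/nᵢ) / Σ(bᵢcᵢ/nᵢ), where nᵢ is the stratum total.
Stratum 1 (Site A): n = 5779; a·d/n = 2702·1385/5779 = 647.5636; b·c/n = 761·931/5779 = 122.5975
Stratum 2 (Site B): n = 5107; a·d/n = 387·3041/5107 = 230.4419; b·c/n = 1261·418/5107 = 103.2109
OR_MH = (647.5636 + 230.4419) / (122.5975 + 103.2109) = 878.0055 / 225.8084 = 3.88828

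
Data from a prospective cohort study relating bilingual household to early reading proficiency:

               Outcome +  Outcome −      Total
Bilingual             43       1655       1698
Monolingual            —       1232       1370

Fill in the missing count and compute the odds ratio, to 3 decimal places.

0.232

The missing cell is in the unexposed row: 1370 − 1232 = 138.
So a = 43, b = 1655, c = 138, d = 1232.
OR = (a·d)/(b·c) = (43 × 1232) / (1655 × 138) = 52976 / 228390 = 0.23195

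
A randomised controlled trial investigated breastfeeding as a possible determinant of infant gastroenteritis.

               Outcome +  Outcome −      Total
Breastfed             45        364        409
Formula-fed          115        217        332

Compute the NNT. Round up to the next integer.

5

Risk in treated group = 45/409 = 0.11002; risk in control = 115/332 = 0.34639.
Absolute risk reduction = 0.34639 − 0.11002 = 0.23636
NNT = 1 / ARR = 1 / 0.23636 = 4.231 → round up → 5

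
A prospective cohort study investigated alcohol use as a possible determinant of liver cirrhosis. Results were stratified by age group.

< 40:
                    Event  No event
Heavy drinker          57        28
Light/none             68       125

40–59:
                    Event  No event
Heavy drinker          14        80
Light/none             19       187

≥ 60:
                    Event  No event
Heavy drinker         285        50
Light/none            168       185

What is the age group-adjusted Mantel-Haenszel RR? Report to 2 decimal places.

RR_MH = Σ(aᵢ·n₀ᵢ/nᵢ) / Σ(cᵢ·n₁ᵢ/nᵢ), with n₁ᵢ = aᵢ+bᵢ (exposed), n₀ᵢ = cᵢ+dᵢ (unexposed), nᵢ = n₁ᵢ+n₀ᵢ.
Stratum 1 (< 40): n₁ = 85, n₀ = 193, n = 278; a·n₀/n = 57·193/278 = 39.5719; c·n₁/n = 68·85/278 = 20.7914
Stratum 2 (40–59): n₁ = 94, n₀ = 206, n = 300; a·n₀/n = 14·206/300 = 9.6133; c·n₁/n = 19·94/300 = 5.9533
Stratum 3 (≥ 60): n₁ = 335, n₀ = 353, n = 688; a·n₀/n = 285·353/688 = 146.2282; c·n₁/n = 168·335/688 = 81.8023
RR_MH = (39.5719 + 9.6133 + 146.2282) / (20.7914 + 5.9533 + 81.8023) = 195.4135 / 108.5470 = 1.80027

1.80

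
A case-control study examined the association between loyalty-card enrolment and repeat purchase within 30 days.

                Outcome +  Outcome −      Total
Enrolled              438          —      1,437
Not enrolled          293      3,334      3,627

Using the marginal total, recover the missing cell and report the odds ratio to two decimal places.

4.99

The missing cell is in the exposed row: 1437 − 438 = 999.
So a = 438, b = 999, c = 293, d = 3334.
OR = (a·d)/(b·c) = (438 × 3334) / (999 × 293) = 1460292 / 292707 = 4.98892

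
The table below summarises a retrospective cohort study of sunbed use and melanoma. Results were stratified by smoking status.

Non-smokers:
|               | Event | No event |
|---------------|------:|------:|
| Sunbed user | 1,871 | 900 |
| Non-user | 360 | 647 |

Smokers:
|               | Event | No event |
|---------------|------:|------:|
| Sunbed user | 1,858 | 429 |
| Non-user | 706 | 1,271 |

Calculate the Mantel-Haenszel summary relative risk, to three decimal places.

RR_MH = Σ(aᵢ·n₀ᵢ/nᵢ) / Σ(cᵢ·n₁ᵢ/nᵢ), with n₁ᵢ = aᵢ+bᵢ (exposed), n₀ᵢ = cᵢ+dᵢ (unexposed), nᵢ = n₁ᵢ+n₀ᵢ.
Stratum 1 (Non-smokers): n₁ = 2771, n₀ = 1007, n = 3778; a·n₀/n = 1871·1007/3778 = 498.7022; c·n₁/n = 360·2771/3778 = 264.0445
Stratum 2 (Smokers): n₁ = 2287, n₀ = 1977, n = 4264; a·n₀/n = 1858·1977/4264 = 861.4601; c·n₁/n = 706·2287/4264 = 378.6637
RR_MH = (498.7022 + 861.4601) / (264.0445 + 378.6637) = 1360.1624 / 642.7082 = 2.11630

2.116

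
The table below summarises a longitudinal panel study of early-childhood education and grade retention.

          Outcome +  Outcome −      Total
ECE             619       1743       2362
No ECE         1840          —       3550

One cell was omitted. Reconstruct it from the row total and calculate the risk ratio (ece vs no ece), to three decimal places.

0.506

The missing cell is in the unexposed row: 3550 − 1840 = 1710.
So a = 619, b = 1743, c = 1840, d = 1710.
RR = [a/(a+b)] / [c/(c+d)] = (619/2362) / (1840/3550) = 0.26207/0.51831 = 0.50562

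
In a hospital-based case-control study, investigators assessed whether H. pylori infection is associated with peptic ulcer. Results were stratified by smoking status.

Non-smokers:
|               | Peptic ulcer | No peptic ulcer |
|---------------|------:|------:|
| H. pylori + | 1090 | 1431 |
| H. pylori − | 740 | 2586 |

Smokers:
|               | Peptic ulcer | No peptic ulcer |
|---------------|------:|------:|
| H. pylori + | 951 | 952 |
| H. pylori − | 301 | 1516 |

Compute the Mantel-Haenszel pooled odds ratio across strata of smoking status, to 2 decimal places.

OR_MH = Σ(aᵢdᵢ/nᵢ) / Σ(bᵢcᵢ/nᵢ), where nᵢ is the stratum total.
Stratum 1 (Non-smokers): n = 5847; a·d/n = 1090·2586/5847 = 482.0831; b·c/n = 1431·740/5847 = 181.1083
Stratum 2 (Smokers): n = 3720; a·d/n = 951·1516/3720 = 387.5581; b·c/n = 952·301/3720 = 77.0301
OR_MH = (482.0831 + 387.5581) / (181.1083 + 77.0301) = 869.6412 / 258.1384 = 3.36890

3.37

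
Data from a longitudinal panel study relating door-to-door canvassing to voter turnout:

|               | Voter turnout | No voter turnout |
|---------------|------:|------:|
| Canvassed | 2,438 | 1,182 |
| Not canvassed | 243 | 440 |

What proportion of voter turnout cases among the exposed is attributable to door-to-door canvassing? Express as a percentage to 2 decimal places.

Cells: a = 2438, b = 1182, c = 243, d = 440.
Risk in exposed = 2438/3620 = 0.67348; risk in unexposed = 243/683 = 0.35578.
RR = 0.67348/0.35578 = 1.89295
AR% = (RR − 1)/RR × 100 = (1.89295 − 1)/1.89295 × 100 = 47.1725%

47.17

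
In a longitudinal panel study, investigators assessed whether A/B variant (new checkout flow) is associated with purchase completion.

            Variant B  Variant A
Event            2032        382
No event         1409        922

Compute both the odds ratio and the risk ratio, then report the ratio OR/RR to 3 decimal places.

Reading the table with exposure as columns: a = 2032 (Variant B, case), b = 1409 (Variant B, non-case), c = 382 (Variant A, case), d = 922.
OR = (2032·922)/(1409·382) = 1873504/538238 = 3.48081
Risk in exposed = 2032/3441 = 0.59053; risk in unexposed = 382/1304 = 0.29294; RR = 2.01583
OR/RR = 3.48081 / 2.01583 = 1.72674
The outcome is not rare, so the OR lies further from 1 than the RR.

1.727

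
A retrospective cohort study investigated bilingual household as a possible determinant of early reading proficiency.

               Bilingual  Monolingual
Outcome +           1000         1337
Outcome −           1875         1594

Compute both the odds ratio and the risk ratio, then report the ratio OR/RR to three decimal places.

0.834

Reading the table with exposure as columns: a = 1000 (Bilingual, case), b = 1875 (Bilingual, non-case), c = 1337 (Monolingual, case), d = 1594.
OR = (1000·1594)/(1875·1337) = 1594000/2506875 = 0.63585
Risk in exposed = 1000/2875 = 0.34783; risk in unexposed = 1337/2931 = 0.45616; RR = 0.76251
OR/RR = 0.63585 / 0.76251 = 0.83389
The outcome is not rare, so the OR lies further from 1 than the RR.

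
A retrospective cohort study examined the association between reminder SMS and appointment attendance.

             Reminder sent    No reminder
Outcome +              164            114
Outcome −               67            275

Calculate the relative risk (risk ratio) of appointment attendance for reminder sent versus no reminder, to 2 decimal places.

2.42

Reading the table with exposure as columns: a = 164 (Reminder sent, case), b = 67 (Reminder sent, non-case), c = 114 (No reminder, case), d = 275.
Risk in exposed = 164/231 = 0.70996; risk in unexposed = 114/389 = 0.29306.
RR = 0.70996 / 0.29306 = 2.42257
The risk among the exposed is 2.42 times that among the unexposed.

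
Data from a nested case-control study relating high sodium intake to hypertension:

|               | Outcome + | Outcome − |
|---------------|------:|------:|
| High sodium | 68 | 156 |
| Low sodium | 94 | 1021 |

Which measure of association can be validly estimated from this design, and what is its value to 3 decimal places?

4.735

Cells: a = 68, b = 156, c = 94, d = 1021.
This is a nested case-control study: participants were sampled on outcome status, so risks in the source population cannot be estimated directly — relative risk is not valid here. The odds ratio is the appropriate measure.
OR = (a·d)/(b·c) = (68 × 1021) / (156 × 94) = 69428 / 14664 = 4.73459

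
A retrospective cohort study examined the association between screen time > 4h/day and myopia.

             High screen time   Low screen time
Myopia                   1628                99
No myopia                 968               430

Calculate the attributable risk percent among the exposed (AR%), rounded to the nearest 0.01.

70.16

Reading the table with exposure as columns: a = 1628 (High screen time, case), b = 968 (High screen time, non-case), c = 99 (Low screen time, case), d = 430.
Risk in exposed = 1628/2596 = 0.62712; risk in unexposed = 99/529 = 0.18715.
RR = 0.62712/0.18715 = 3.35097
AR% = (RR − 1)/RR × 100 = (3.35097 − 1)/3.35097 × 100 = 70.1579%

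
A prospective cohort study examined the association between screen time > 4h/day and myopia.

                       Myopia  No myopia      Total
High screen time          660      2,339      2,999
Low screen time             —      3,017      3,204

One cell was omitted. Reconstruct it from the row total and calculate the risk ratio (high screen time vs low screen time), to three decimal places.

3.771

The missing cell is in the unexposed row: 3204 − 3017 = 187.
So a = 660, b = 2339, c = 187, d = 3017.
RR = [a/(a+b)] / [c/(c+d)] = (660/2999) / (187/3204) = 0.22007/0.05836 = 3.77067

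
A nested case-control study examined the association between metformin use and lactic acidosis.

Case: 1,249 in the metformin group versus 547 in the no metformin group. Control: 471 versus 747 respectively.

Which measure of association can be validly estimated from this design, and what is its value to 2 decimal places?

From the description: a = 1249, b = 471, c = 547, d = 747.
This is a nested case-control study: participants were sampled on outcome status, so risks in the source population cannot be estimated directly — relative risk is not valid here. The odds ratio is the appropriate measure.
OR = (a·d)/(b·c) = (1249 × 747) / (471 × 547) = 933003 / 257637 = 3.62139

3.62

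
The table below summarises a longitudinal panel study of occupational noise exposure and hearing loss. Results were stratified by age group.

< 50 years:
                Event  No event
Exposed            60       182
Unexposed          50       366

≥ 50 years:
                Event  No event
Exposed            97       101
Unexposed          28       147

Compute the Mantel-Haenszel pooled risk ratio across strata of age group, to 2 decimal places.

RR_MH = Σ(aᵢ·n₀ᵢ/nᵢ) / Σ(cᵢ·n₁ᵢ/nᵢ), with n₁ᵢ = aᵢ+bᵢ (exposed), n₀ᵢ = cᵢ+dᵢ (unexposed), nᵢ = n₁ᵢ+n₀ᵢ.
Stratum 1 (< 50 years): n₁ = 242, n₀ = 416, n = 658; a·n₀/n = 60·416/658 = 37.9331; c·n₁/n = 50·242/658 = 18.3891
Stratum 2 (≥ 50 years): n₁ = 198, n₀ = 175, n = 373; a·n₀/n = 97·175/373 = 45.5094; c·n₁/n = 28·198/373 = 14.8633
RR_MH = (37.9331 + 45.5094) / (18.3891 + 14.8633) = 83.4425 / 33.2523 = 2.50937

2.51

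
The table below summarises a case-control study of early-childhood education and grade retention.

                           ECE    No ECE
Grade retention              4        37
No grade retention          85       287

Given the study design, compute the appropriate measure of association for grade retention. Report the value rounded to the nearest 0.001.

Reading the table with exposure as columns: a = 4 (ECE, case), b = 85 (ECE, non-case), c = 37 (No ECE, case), d = 287.
This is a case-control study: participants were sampled on outcome status, so risks in the source population cannot be estimated directly — relative risk is not valid here. The odds ratio is the appropriate measure.
OR = (a·d)/(b·c) = (4 × 287) / (85 × 37) = 1148 / 3145 = 0.36502

0.365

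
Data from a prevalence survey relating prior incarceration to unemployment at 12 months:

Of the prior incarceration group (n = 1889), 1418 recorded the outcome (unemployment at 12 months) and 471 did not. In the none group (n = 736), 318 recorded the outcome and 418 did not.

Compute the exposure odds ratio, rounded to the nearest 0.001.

3.957

From the description: a = 1418, b = 471, c = 318, d = 418.
OR = (a·d)/(b·c) = (1418 × 418) / (471 × 318) = 592724 / 149778 = 3.95735
The odds of unemployment at 12 months are about 3.96 times as high in the prior incarceration group.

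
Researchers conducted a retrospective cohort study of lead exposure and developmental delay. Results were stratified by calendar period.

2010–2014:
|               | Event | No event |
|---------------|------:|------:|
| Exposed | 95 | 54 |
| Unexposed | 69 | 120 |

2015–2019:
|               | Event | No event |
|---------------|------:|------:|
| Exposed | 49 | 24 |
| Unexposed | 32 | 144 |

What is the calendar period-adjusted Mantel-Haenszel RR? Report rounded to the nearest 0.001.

RR_MH = Σ(aᵢ·n₀ᵢ/nᵢ) / Σ(cᵢ·n₁ᵢ/nᵢ), with n₁ᵢ = aᵢ+bᵢ (exposed), n₀ᵢ = cᵢ+dᵢ (unexposed), nᵢ = n₁ᵢ+n₀ᵢ.
Stratum 1 (2010–2014): n₁ = 149, n₀ = 189, n = 338; a·n₀/n = 95·189/338 = 53.1213; c·n₁/n = 69·149/338 = 30.4172
Stratum 2 (2015–2019): n₁ = 73, n₀ = 176, n = 249; a·n₀/n = 49·176/249 = 34.6345; c·n₁/n = 32·73/249 = 9.3815
RR_MH = (53.1213 + 34.6345) / (30.4172 + 9.3815) = 87.7558 / 39.7987 = 2.20499

2.205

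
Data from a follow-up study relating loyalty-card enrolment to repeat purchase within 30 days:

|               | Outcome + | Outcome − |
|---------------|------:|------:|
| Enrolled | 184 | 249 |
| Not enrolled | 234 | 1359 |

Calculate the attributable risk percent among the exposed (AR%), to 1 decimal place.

65.4

Cells: a = 184, b = 249, c = 234, d = 1359.
Risk in exposed = 184/433 = 0.42494; risk in unexposed = 234/1593 = 0.14689.
RR = 0.42494/0.14689 = 2.89288
AR% = (RR − 1)/RR × 100 = (2.89288 − 1)/2.89288 × 100 = 65.4323%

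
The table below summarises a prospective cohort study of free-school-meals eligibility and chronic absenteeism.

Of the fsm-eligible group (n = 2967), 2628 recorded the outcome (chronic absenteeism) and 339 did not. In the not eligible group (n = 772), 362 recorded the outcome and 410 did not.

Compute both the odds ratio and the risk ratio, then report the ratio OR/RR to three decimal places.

From the description: a = 2628, b = 339, c = 362, d = 410.
OR = (2628·410)/(339·362) = 1077480/122718 = 8.78013
Risk in exposed = 2628/2967 = 0.88574; risk in unexposed = 362/772 = 0.46891; RR = 1.88893
OR/RR = 8.78013 / 1.88893 = 4.64820
The outcome is not rare, so the OR lies further from 1 than the RR.

4.648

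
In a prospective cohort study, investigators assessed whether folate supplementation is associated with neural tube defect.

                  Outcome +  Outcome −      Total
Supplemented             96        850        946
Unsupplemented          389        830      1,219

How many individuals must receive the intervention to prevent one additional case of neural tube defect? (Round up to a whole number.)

Risk in treated group = 96/946 = 0.10148; risk in control = 389/1219 = 0.31911.
Absolute risk reduction = 0.31911 − 0.10148 = 0.21763
NNT = 1 / ARR = 1 / 0.21763 = 4.595 → round up → 5

5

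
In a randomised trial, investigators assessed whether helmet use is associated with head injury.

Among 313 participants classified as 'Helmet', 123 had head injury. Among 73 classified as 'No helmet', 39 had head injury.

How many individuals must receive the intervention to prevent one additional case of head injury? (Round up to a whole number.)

8

Risk in treated group = 123/313 = 0.39297; risk in control = 39/73 = 0.53425.
Absolute risk reduction = 0.53425 − 0.39297 = 0.14128
NNT = 1 / ARR = 1 / 0.14128 = 7.078 → round up → 8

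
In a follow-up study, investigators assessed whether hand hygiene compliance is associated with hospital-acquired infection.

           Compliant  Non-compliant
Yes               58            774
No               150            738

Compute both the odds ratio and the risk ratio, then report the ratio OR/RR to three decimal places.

0.677

Reading the table with exposure as columns: a = 58 (Compliant, case), b = 150 (Compliant, non-case), c = 774 (Non-compliant, case), d = 738.
OR = (58·738)/(150·774) = 42804/116100 = 0.36868
Risk in exposed = 58/208 = 0.27885; risk in unexposed = 774/1512 = 0.51190; RR = 0.54472
OR/RR = 0.36868 / 0.54472 = 0.67683
The outcome is not rare, so the OR lies further from 1 than the RR.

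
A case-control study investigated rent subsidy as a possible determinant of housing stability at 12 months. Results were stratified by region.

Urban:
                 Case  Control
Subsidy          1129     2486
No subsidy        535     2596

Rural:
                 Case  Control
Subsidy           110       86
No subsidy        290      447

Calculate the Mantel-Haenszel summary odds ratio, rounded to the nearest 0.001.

2.176

OR_MH = Σ(aᵢdᵢ/nᵢ) / Σ(bᵢcᵢ/nᵢ), where nᵢ is the stratum total.
Stratum 1 (Urban): n = 6746; a·d/n = 1129·2596/6746 = 434.4625; b·c/n = 2486·535/6746 = 197.1554
Stratum 2 (Rural): n = 933; a·d/n = 110·447/933 = 52.7010; b·c/n = 86·290/933 = 26.7310
OR_MH = (434.4625 + 52.7010) / (197.1554 + 26.7310) = 487.1635 / 223.8863 = 2.17594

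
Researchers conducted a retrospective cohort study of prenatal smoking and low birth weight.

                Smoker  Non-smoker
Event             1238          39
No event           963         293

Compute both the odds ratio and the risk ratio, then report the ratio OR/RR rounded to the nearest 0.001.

2.017

Reading the table with exposure as columns: a = 1238 (Smoker, case), b = 963 (Smoker, non-case), c = 39 (Non-smoker, case), d = 293.
OR = (1238·293)/(963·39) = 362734/37557 = 9.65823
Risk in exposed = 1238/2201 = 0.56247; risk in unexposed = 39/332 = 0.11747; RR = 4.78822
OR/RR = 9.65823 / 4.78822 = 2.01708
The outcome is not rare, so the OR lies further from 1 than the RR.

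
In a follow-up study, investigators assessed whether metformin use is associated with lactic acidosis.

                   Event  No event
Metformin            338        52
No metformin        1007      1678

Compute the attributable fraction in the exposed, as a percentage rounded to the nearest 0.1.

56.7

Cells: a = 338, b = 52, c = 1007, d = 1678.
Risk in exposed = 338/390 = 0.86667; risk in unexposed = 1007/2685 = 0.37505.
RR = 0.86667/0.37505 = 2.31082
AR% = (RR − 1)/RR × 100 = (2.31082 − 1)/2.31082 × 100 = 56.7254%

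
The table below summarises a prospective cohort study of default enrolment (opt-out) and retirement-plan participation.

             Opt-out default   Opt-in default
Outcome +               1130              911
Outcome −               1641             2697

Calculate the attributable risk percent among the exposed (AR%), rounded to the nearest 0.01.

38.08

Reading the table with exposure as columns: a = 1130 (Opt-out default, case), b = 1641 (Opt-out default, non-case), c = 911 (Opt-in default, case), d = 2697.
Risk in exposed = 1130/2771 = 0.40780; risk in unexposed = 911/3608 = 0.25249.
RR = 0.40780/0.25249 = 1.61507
AR% = (RR − 1)/RR × 100 = (1.61507 − 1)/1.61507 × 100 = 38.0830%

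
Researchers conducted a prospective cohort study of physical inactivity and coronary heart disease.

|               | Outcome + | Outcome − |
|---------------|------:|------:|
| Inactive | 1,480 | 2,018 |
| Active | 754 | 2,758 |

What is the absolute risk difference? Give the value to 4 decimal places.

Cells: a = 1480, b = 2018, c = 754, d = 2758.
Risk in exposed = 1480/3498 = 0.423099; risk in unexposed = 754/3512 = 0.214692.
Risk difference = 0.423099 − 0.214692 = 0.208406

0.2084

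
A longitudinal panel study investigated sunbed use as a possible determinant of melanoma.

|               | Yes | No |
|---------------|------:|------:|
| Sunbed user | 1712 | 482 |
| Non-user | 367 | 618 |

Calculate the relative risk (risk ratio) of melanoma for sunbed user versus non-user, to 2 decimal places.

2.09

Cells: a = 1712, b = 482, c = 367, d = 618.
Risk in exposed = 1712/2194 = 0.78031; risk in unexposed = 367/985 = 0.37259.
RR = 0.78031 / 0.37259 = 2.09429
The risk among the exposed is 2.09 times that among the unexposed.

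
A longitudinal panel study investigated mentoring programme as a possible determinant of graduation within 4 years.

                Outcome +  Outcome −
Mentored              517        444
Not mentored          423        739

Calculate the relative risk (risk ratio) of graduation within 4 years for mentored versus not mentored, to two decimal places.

Cells: a = 517, b = 444, c = 423, d = 739.
Risk in exposed = 517/961 = 0.53798; risk in unexposed = 423/1162 = 0.36403.
RR = 0.53798 / 0.36403 = 1.47786
The risk among the exposed is 1.48 times that among the unexposed.

1.48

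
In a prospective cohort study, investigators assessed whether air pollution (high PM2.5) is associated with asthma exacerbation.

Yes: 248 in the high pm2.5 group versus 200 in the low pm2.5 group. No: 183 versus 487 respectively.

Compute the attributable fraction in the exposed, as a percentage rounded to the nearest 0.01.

From the description: a = 248, b = 183, c = 200, d = 487.
Risk in exposed = 248/431 = 0.57541; risk in unexposed = 200/687 = 0.29112.
RR = 0.57541/0.29112 = 1.97652
AR% = (RR − 1)/RR × 100 = (1.97652 − 1)/1.97652 × 100 = 49.4060%

49.41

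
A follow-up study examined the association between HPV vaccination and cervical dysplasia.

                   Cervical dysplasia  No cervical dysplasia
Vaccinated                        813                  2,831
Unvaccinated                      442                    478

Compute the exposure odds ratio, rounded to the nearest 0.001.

0.311

Cells: a = 813, b = 2831, c = 442, d = 478.
OR = (a·d)/(b·c) = (813 × 478) / (2831 × 442) = 388614 / 1251302 = 0.31057
Exposure is associated with lower odds of cervical dysplasia (OR = 0.31 < 1).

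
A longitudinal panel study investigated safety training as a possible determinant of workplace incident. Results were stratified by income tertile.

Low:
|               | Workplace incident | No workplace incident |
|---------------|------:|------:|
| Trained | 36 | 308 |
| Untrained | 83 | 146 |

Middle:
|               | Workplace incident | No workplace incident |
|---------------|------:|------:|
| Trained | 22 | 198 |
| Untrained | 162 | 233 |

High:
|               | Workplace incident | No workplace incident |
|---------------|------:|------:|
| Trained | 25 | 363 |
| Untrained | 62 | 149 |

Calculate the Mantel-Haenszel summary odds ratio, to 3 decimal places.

0.177

OR_MH = Σ(aᵢdᵢ/nᵢ) / Σ(bᵢcᵢ/nᵢ), where nᵢ is the stratum total.
Stratum 1 (Low): n = 573; a·d/n = 36·146/573 = 9.1728; b·c/n = 308·83/573 = 44.6143
Stratum 2 (Middle): n = 615; a·d/n = 22·233/615 = 8.3350; b·c/n = 198·162/615 = 52.1561
Stratum 3 (High): n = 599; a·d/n = 25·149/599 = 6.2187; b·c/n = 363·62/599 = 37.5726
OR_MH = (9.1728 + 8.3350 + 6.2187) / (44.6143 + 52.1561 + 37.5726) = 23.7264 / 134.3430 = 0.17661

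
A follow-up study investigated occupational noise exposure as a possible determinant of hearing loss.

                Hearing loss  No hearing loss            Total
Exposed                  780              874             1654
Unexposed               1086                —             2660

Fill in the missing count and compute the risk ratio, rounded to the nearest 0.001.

The missing cell is in the unexposed row: 2660 − 1086 = 1574.
So a = 780, b = 874, c = 1086, d = 1574.
RR = [a/(a+b)] / [c/(c+d)] = (780/1654) / (1086/2660) = 0.47158/0.40827 = 1.15508

1.155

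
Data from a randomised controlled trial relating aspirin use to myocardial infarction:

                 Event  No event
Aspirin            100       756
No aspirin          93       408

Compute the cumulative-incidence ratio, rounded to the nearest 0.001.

0.629

Cells: a = 100, b = 756, c = 93, d = 408.
Risk in exposed = 100/856 = 0.11682; risk in unexposed = 93/501 = 0.18563.
RR = 0.11682 / 0.18563 = 0.62933
The risk is 37% lower among the exposed than among the unexposed.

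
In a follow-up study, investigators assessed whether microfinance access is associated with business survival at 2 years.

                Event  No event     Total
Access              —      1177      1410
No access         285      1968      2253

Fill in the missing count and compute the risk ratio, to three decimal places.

1.306

The missing cell is in the exposed row: 1410 − 1177 = 233.
So a = 233, b = 1177, c = 285, d = 1968.
RR = [a/(a+b)] / [c/(c+d)] = (233/1410) / (285/2253) = 0.16525/0.12650 = 1.30633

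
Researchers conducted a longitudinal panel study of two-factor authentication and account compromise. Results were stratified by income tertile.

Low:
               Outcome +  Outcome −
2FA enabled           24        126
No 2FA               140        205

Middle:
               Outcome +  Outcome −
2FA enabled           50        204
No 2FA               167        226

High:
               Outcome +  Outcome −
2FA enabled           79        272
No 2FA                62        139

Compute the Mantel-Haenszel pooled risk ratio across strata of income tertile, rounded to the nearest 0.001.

0.515

RR_MH = Σ(aᵢ·n₀ᵢ/nᵢ) / Σ(cᵢ·n₁ᵢ/nᵢ), with n₁ᵢ = aᵢ+bᵢ (exposed), n₀ᵢ = cᵢ+dᵢ (unexposed), nᵢ = n₁ᵢ+n₀ᵢ.
Stratum 1 (Low): n₁ = 150, n₀ = 345, n = 495; a·n₀/n = 24·345/495 = 16.7273; c·n₁/n = 140·150/495 = 42.4242
Stratum 2 (Middle): n₁ = 254, n₀ = 393, n = 647; a·n₀/n = 50·393/647 = 30.3709; c·n₁/n = 167·254/647 = 65.5611
Stratum 3 (High): n₁ = 351, n₀ = 201, n = 552; a·n₀/n = 79·201/552 = 28.7663; c·n₁/n = 62·351/552 = 39.4239
RR_MH = (16.7273 + 30.3709 + 28.7663) / (42.4242 + 65.5611 + 39.4239) = 75.8645 / 147.4092 = 0.51465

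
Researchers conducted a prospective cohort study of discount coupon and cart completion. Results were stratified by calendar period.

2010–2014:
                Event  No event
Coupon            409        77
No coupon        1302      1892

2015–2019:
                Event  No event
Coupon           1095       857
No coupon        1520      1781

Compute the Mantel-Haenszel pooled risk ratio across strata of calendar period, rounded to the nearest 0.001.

RR_MH = Σ(aᵢ·n₀ᵢ/nᵢ) / Σ(cᵢ·n₁ᵢ/nᵢ), with n₁ᵢ = aᵢ+bᵢ (exposed), n₀ᵢ = cᵢ+dᵢ (unexposed), nᵢ = n₁ᵢ+n₀ᵢ.
Stratum 1 (2010–2014): n₁ = 486, n₀ = 3194, n = 3680; a·n₀/n = 409·3194/3680 = 354.9853; c·n₁/n = 1302·486/3680 = 171.9489
Stratum 2 (2015–2019): n₁ = 1952, n₀ = 3301, n = 5253; a·n₀/n = 1095·3301/5253 = 688.1011; c·n₁/n = 1520·1952/5253 = 564.8277
RR_MH = (354.9853 + 688.1011) / (171.9489 + 564.8277) = 1043.0864 / 736.7766 = 1.41574

1.416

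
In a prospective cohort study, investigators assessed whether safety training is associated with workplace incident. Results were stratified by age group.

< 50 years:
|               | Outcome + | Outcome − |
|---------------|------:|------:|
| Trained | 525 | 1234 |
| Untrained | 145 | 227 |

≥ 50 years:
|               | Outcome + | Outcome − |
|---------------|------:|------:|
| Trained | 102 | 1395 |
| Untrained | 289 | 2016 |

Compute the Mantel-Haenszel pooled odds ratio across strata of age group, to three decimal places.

OR_MH = Σ(aᵢdᵢ/nᵢ) / Σ(bᵢcᵢ/nᵢ), where nᵢ is the stratum total.
Stratum 1 (< 50 years): n = 2131; a·d/n = 525·227/2131 = 55.9244; b·c/n = 1234·145/2131 = 83.9653
Stratum 2 (≥ 50 years): n = 3802; a·d/n = 102·2016/3802 = 54.0852; b·c/n = 1395·289/3802 = 106.0376
OR_MH = (55.9244 + 54.0852) / (83.9653 + 106.0376) = 110.0097 / 190.0029 = 0.57899

0.579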